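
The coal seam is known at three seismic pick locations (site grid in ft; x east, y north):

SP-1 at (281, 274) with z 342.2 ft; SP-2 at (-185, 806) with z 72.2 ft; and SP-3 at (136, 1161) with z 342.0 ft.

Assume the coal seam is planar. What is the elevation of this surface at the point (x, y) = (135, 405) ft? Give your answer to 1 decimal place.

Let the plane be z = a·x + b·y + c.
SP-2−SP-1: −466a + 532b = −270;  SP-3−SP-1: −145a + 887b = −0.2.
Solving gives a = 0.712023, b = 0.116171.
Then c = 342.2 − a·281 − b·274 = 110.29.
At (135, 405): z = 96.1 + 47.0 + 110.29 = 253.5 ft.

253.5 ft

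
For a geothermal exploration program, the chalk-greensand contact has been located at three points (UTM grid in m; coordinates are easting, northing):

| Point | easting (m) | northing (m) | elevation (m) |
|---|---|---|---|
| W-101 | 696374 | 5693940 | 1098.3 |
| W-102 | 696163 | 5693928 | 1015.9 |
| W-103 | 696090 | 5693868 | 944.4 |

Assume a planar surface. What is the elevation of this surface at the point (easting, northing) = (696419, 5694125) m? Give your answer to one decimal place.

1256.3 m

Two edge vectors: W-101→W-102 = (-211, -12, -82.4), W-101→W-103 = (-284, -72, -153.9).
Normal n = (W-101→W-102) × (W-101→W-103) = (-4086, -9071.3, 11784).
So ∂z/∂easting = −n_x/n_z = 0.346741344 and ∂z/∂northing = −n_y/n_z = 0.769798031.
Intercept c from W-101: 1098.3 − 241461.66 − 4383183.80 = −4623547.16.
At (696419, 5694125): z = 241477.3 + 4383326.2 − 4623547.16 = 1256.3 m.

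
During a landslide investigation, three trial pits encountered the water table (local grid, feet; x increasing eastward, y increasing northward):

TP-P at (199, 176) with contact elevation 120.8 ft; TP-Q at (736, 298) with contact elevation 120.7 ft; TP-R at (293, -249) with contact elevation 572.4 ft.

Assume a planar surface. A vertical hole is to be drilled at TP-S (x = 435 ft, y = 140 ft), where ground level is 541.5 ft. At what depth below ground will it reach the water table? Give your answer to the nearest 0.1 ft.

330.1 ft

Let the plane be z = a·x + b·y + c.
TP-Q−TP-P: 537a + 122b = −0.1;  TP-R−TP-P: 94a − 425b = 451.6.
Solving gives a = 0.22968, b = −1.01179.
Then c = 120.8 − a·199 − b·176 = 253.17.
At (435, 140): z_contact = 99.91 − 141.65 + 253.17 = 211.43 ft.
Depth below ground = 541.5 − 211.43 = 330.1 ft.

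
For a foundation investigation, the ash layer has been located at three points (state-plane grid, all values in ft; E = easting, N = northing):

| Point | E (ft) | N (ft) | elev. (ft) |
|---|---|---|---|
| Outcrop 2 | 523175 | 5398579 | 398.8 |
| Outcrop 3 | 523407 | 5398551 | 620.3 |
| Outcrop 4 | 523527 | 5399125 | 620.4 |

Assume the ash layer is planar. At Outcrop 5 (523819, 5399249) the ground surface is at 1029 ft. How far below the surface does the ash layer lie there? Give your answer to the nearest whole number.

Two edge vectors: Outcrop 2→Outcrop 3 = (232, -28, 221.5), Outcrop 2→Outcrop 4 = (352, 546, 221.6).
Normal n = (Outcrop 2→Outcrop 3) × (Outcrop 2→Outcrop 4) = (-127143.8, 26556.8, 136528).
So ∂z/∂E = −n_x/n_z = 0.93126538 and ∂z/∂N = −n_y/n_z = −0.19451541.
Intercept c from Outcrop 2: 398.8 − 487214.77 + 1050106.81 = 563290.85.
At (523819, 5399249): z_contact = 487814.5 − 1050237.1 + 563290.85 = 868.2 ft.
Depth below ground = 1029 − 868.2 = 161 ft.

161 ft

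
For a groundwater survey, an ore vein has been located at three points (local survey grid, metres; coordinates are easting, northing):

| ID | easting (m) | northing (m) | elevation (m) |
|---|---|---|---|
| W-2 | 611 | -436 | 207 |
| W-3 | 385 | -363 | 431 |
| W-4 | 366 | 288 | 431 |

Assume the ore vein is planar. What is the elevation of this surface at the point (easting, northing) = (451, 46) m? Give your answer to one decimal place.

353.0 m

Two edge vectors: W-2→W-3 = (-226, 73, 224), W-2→W-4 = (-245, 724, 224).
Normal n = (W-2→W-3) × (W-2→W-4) = (-145824, -4256, -145739).
So ∂z/∂easting = −n_x/n_z = −1.00058 and ∂z/∂northing = −n_y/n_z = −0.02920.
Intercept c from W-2: 207 + 611.36 − 12.73 = 805.62.
At (451, 46): z = −451.3 − 1.3 + 805.62 = 353.0 m.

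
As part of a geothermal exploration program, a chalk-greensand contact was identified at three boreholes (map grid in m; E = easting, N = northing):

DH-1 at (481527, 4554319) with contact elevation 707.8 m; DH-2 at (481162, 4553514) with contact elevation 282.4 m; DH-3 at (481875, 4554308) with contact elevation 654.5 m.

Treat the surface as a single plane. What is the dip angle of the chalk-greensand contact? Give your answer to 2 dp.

Two edge vectors: DH-1→DH-2 = (-365, -805, -425.4), DH-1→DH-3 = (348, -11, -53.3).
Normal n = (DH-1→DH-2) × (DH-1→DH-3) = (38227.1, -167493.7, 284155).
So ∂z/∂E = −n_x/n_z = −0.13453 and ∂z/∂N = −n_y/n_z = 0.58944.
Gradient magnitude |∇z| = √(a² + b²) = √(0.01810 + 0.34745) = 0.60460.
True dip = arctan(0.60460) = 31.16°, dipping toward SSE (azimuth ≈ 167°).

31.16°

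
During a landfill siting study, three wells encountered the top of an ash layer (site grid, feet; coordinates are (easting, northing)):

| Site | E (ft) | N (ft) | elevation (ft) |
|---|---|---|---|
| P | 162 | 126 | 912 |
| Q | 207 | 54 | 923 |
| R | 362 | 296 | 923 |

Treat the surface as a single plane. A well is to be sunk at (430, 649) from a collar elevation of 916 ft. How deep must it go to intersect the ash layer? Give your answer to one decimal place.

12.1 ft

Let the plane be z = a·E + b·N + c.
Q−P: 45a − 72b = 11;  R−P: 200a + 170b = 11.
Solving gives a = 0.12073, b = −0.07732.
Then c = 912 − a·162 − b·126 = 902.19.
At (430, 649): z_contact = 51.91 − 50.18 + 902.19 = 903.91 ft.
Depth below ground = 916 − 903.91 = 12.1 ft.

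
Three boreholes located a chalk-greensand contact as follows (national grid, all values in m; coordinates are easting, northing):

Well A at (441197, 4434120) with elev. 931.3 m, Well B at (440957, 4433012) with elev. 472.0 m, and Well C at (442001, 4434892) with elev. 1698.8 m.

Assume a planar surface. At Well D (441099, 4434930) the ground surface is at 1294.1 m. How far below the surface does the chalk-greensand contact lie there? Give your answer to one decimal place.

Two edge vectors: Well A→Well B = (-240, -1108, -459.3), Well A→Well C = (804, 772, 767.5).
Normal n = (Well A→Well B) × (Well A→Well C) = (-495810.4, -185077.2, 705552).
So ∂z/∂easting = −n_x/n_z = 0.702726943 and ∂z/∂northing = −n_y/n_z = 0.262315464.
Intercept c from Well A: 931.3 − 310041.02 − 1163138.24 = −1472247.96.
At (441099, 4434930): z_contact = 309972.15 + 1163350.72 − 1472247.96 = 1074.91 m.
Depth below ground = 1294.1 − 1074.91 = 219.2 m.

219.2 m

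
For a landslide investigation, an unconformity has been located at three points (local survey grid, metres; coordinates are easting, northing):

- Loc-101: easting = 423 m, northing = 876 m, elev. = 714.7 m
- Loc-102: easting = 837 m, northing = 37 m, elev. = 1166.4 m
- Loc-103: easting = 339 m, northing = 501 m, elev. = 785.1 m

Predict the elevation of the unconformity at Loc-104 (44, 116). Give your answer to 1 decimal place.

755.3 m

Two edge vectors: Loc-101→Loc-102 = (414, -839, 451.7), Loc-101→Loc-103 = (-84, -375, 70.4).
Normal n = (Loc-101→Loc-102) × (Loc-101→Loc-103) = (110321.9, -67088.4, -225726).
So ∂z/∂easting = −n_x/n_z = 0.48874 and ∂z/∂northing = −n_y/n_z = −0.29721.
Intercept c from Loc-101: 714.7 − 206.74 + 260.36 = 768.32.
At (44, 116): z = 21.5 − 34.5 + 768.32 = 755.3 m.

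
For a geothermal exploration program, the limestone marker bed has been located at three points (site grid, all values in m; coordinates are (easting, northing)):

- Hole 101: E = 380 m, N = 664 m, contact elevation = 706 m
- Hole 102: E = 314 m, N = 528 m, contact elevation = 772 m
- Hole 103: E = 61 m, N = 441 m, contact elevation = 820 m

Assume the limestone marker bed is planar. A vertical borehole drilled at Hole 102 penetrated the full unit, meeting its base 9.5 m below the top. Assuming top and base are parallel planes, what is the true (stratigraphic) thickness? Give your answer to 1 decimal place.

Two edge vectors: Hole 101→Hole 102 = (-66, -136, 66), Hole 101→Hole 103 = (-319, -223, 114).
Normal n = (Hole 101→Hole 102) × (Hole 101→Hole 103) = (-786, -13530, -28666).
So ∂z/∂E = −n_x/n_z = −0.02742 and ∂z/∂N = −n_y/n_z = −0.47199.
|∇z| = √(a²+b²) = 0.47278, so dip δ = arctan(0.47278) = 25.30°.
True thickness = vertical thickness × cos δ = 9.5 × cos 25.30° = 8.6 m.

8.6 m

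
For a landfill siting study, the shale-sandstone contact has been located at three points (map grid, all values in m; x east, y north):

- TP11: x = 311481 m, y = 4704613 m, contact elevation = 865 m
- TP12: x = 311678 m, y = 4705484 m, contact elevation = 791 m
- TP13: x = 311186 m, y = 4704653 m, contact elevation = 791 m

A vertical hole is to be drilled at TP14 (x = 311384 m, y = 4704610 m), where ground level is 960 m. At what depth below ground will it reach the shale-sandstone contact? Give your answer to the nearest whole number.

117 m

Two edge vectors: TP11→TP12 = (197, 871, -74), TP11→TP13 = (-295, 40, -74).
Normal n = (TP11→TP12) × (TP11→TP13) = (-61494, 36408, 264825).
So ∂z/∂x = −n_x/n_z = 0.23220617 and ∂z/∂y = −n_y/n_z = −0.13747947.
Intercept c from TP11: 865 − 72327.81 + 646787.69 = 575324.88.
At (311384, 4704610): z_contact = 72305.3 − 646787.3 + 575324.88 = 842.9 m.
Depth below ground = 960 − 842.9 = 117 m.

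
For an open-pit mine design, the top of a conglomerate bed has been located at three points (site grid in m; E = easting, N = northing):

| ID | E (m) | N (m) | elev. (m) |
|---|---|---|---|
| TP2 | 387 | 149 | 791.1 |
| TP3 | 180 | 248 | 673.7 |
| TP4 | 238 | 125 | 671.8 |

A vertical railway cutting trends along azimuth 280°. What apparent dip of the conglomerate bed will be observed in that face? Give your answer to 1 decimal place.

Two edge vectors: TP2→TP3 = (-207, 99, -117.4), TP2→TP4 = (-149, -24, -119.3).
Normal n = (TP2→TP3) × (TP2→TP4) = (-14628.3, -7202.5, 19719).
So ∂z/∂E = −n_x/n_z = 0.74184 and ∂z/∂N = −n_y/n_z = 0.36526.
Unit vector along 280° is (sin 280°, cos 280°) = (-0.9848, 0.1736).
Slope in that direction = a·(-0.9848) + b·(0.1736) = −0.66714.
Apparent dip = arctan|0.66714| = 33.7° (true dip is 39.6°, so apparent ≤ true as expected).

33.7°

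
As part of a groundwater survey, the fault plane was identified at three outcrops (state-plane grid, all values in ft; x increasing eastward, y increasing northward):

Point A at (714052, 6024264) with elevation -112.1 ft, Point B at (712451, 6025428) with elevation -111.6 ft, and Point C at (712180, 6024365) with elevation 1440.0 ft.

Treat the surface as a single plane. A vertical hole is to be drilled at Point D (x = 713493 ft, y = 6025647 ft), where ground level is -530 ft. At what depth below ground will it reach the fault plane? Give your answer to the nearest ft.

784 ft

Let the plane be z = a·x + b·y + c.
Point B−Point A: −1601a + 1164b = 0.5;  Point C−Point A: −1872a + 101b = 1552.1.
Solving gives a = −0.89554733, b = −1.23133271.
Then c = -112.1 − a·714052 − b·6024264 = 8057228.59.
At (713493, 6025647): z_contact = −638966.8 − 7419576.3 + 8057228.59 = -1314.4 ft.
Depth below ground = -530 − (-1314.4) = 784 ft.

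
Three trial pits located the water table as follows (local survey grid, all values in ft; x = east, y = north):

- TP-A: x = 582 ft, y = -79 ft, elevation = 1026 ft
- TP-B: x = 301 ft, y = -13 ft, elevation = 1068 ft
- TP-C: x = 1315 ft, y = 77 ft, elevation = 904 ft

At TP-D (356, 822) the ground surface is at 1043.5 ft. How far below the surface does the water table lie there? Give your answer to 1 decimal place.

Let the plane be z = a·x + b·y + c.
TP-B−TP-A: −281a + 66b = 42;  TP-C−TP-A: 733a + 156b = −122.
Solving gives a = −0.158371, b = −0.037912.
Then c = 1026 − a·582 − b·-79 = 1115.18.
At (356, 822): z_contact = −56.38 − 31.16 + 1115.18 = 1027.63 ft.
Depth below ground = 1043.5 − 1027.63 = 15.9 ft.

15.9 ft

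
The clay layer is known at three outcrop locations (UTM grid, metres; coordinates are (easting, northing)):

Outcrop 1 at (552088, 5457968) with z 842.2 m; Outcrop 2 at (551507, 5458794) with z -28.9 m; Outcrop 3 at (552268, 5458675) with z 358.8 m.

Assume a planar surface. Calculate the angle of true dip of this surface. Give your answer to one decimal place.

41.1°

Two edge vectors: Outcrop 1→Outcrop 2 = (-581, 826, -871.1), Outcrop 1→Outcrop 3 = (180, 707, -483.4).
Normal n = (Outcrop 1→Outcrop 2) × (Outcrop 1→Outcrop 3) = (216579.3, -437653.4, -559447).
So ∂z/∂E = −n_x/n_z = 0.38713 and ∂z/∂N = −n_y/n_z = −0.78230.
Gradient magnitude |∇z| = √(a² + b²) = √(0.14987 + 0.61199) = 0.87284.
True dip = arctan(0.87284) = 41.1°, dipping toward NNW (azimuth ≈ 334°).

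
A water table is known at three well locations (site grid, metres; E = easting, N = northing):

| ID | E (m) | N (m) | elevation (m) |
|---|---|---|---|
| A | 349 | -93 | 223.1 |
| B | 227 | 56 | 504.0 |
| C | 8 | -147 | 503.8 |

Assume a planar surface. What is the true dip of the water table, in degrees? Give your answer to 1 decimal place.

Let the plane be z = a·E + b·N + c.
B−A: −122a + 149b = 280.9;  C−A: −341a − 54b = 280.7.
Solving gives a = −0.99296, b = 1.07221.
Gradient magnitude |∇z| = √(a² + b²) = √(0.98597 + 1.14963) = 1.46137.
True dip = arctan(1.46137) = 55.6°, dipping toward SE (azimuth ≈ 137°).

55.6°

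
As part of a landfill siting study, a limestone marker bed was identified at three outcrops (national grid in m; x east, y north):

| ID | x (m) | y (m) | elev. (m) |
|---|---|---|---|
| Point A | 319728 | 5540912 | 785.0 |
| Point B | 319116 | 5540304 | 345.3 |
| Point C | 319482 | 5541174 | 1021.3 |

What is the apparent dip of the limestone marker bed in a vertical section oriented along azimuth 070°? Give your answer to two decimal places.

Let the plane be z = a·x + b·y + c.
Point B−Point A: −612a − 608b = −439.7;  Point C−Point A: −246a + 262b = 236.3.
Solving gives a = −0.09186, b = 0.81566.
Unit vector along 070° is (sin 70°, cos 70°) = (0.9397, 0.3420).
Slope in that direction = a·(0.9397) + b·(0.3420) = 0.19265.
Apparent dip = arctan|0.19265| = 10.90° (true dip is 39.4°, so apparent ≤ true as expected).

10.90°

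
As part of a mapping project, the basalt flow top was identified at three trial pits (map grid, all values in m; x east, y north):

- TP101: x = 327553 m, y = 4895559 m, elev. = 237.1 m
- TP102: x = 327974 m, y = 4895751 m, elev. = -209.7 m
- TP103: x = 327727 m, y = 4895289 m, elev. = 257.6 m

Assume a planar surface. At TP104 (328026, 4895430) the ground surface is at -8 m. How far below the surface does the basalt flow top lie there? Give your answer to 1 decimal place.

54.4 m

Let the plane be z = a·x + b·y + c.
TP102−TP101: 421a + 192b = −446.8;  TP103−TP101: 174a − 270b = 20.5.
Solving gives a = −0.793456533, b = −0.587264581.
Then c = 237.1 − a·327553 − b·4895559 = 3135124.57.
At (328026, 4895430): z_contact = −260274.37 − 2874912.65 + 3135124.57 = -62.45 m.
Depth below ground = -8 − (-62.45) = 54.4 m.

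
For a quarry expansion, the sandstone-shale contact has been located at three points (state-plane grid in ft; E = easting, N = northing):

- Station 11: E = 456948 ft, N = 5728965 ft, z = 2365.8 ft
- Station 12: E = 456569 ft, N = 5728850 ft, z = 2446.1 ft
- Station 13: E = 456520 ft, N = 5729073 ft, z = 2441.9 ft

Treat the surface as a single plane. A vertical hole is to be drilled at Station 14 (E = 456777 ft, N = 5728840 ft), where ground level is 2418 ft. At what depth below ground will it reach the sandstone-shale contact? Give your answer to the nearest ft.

11 ft

Two edge vectors: Station 11→Station 12 = (-379, -115, 80.3), Station 11→Station 13 = (-428, 108, 76.1).
Normal n = (Station 11→Station 12) × (Station 11→Station 13) = (-17423.9, -5526.5, -90152).
So ∂z/∂E = −n_x/n_z = −0.19327247 and ∂z/∂N = −n_y/n_z = −0.06130202.
Intercept c from Station 11: 2365.8 + 88315.47 + 351197.15 = 441878.42.
At (456777, 5728840): z_contact = −88282.4 − 351189.5 + 441878.42 = 2406.5 ft.
Depth below ground = 2418 − 2406.5 = 11 ft.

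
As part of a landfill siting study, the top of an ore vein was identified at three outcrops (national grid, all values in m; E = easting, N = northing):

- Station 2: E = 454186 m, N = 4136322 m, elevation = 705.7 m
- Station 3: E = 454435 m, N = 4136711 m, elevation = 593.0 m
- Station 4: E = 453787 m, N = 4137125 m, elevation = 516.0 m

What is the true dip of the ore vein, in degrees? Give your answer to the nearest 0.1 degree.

Two edge vectors: Station 2→Station 3 = (249, 389, -112.7), Station 2→Station 4 = (-399, 803, -189.7).
Normal n = (Station 2→Station 3) × (Station 2→Station 4) = (16704.8, 92202.6, 355158).
So ∂z/∂E = −n_x/n_z = −0.04703 and ∂z/∂N = −n_y/n_z = −0.25961.
Gradient magnitude |∇z| = √(a² + b²) = √(0.00221 + 0.06740) = 0.26384.
True dip = arctan(0.26384) = 14.8°, dipping toward N (azimuth ≈ 010°).

14.8°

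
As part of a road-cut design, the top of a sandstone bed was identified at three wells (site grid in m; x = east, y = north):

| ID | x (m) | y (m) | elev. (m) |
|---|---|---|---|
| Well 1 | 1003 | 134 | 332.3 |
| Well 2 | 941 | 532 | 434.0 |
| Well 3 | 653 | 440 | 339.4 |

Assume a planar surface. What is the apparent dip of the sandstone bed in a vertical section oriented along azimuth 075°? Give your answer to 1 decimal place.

16.8°

Let the plane be z = a·x + b·y + c.
Well 2−Well 1: −62a + 398b = 101.7;  Well 3−Well 1: −350a + 306b = 7.1.
Solving gives a = 0.23514, b = 0.29216.
Unit vector along 075° is (sin 75°, cos 75°) = (0.9659, 0.2588).
Slope in that direction = a·(0.9659) + b·(0.2588) = 0.30275.
Apparent dip = arctan|0.30275| = 16.8° (true dip is 20.6°, so apparent ≤ true as expected).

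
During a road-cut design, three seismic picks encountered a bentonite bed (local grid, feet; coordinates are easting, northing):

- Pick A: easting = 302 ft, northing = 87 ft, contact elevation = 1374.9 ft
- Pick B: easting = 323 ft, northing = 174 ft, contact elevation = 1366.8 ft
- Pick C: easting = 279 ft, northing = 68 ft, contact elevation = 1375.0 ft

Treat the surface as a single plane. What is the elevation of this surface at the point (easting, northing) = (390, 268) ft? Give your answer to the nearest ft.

1362 ft

Let the plane be z = a·easting + b·northing + c.
Pick B−Pick A: 21a + 87b = −8.1;  Pick C−Pick A: −23a − 19b = 0.1.
Solving gives a = 0.09064, b = −0.11498.
Then c = 1374.9 − a·302 − b·87 = 1357.53.
At (390, 268): z = 35.3 − 30.8 + 1357.53 = 1362.1 ft.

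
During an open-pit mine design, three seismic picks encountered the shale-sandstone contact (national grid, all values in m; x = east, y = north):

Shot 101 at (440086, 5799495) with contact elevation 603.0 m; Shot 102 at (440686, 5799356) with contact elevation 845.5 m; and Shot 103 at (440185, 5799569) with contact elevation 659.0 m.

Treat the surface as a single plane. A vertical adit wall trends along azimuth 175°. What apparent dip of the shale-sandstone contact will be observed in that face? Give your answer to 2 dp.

7.17°

Let the plane be z = a·x + b·y + c.
Shot 102−Shot 101: 600a − 139b = 242.5;  Shot 103−Shot 101: 99a + 74b = 56.
Solving gives a = 0.44238, b = 0.16493.
Unit vector along 175° is (sin 175°, cos 175°) = (0.0872, -0.9962).
Slope in that direction = a·(0.0872) + b·(-0.9962) = −0.12575.
Apparent dip = arctan|0.12575| = 7.17° (true dip is 25.3°, so apparent ≤ true as expected).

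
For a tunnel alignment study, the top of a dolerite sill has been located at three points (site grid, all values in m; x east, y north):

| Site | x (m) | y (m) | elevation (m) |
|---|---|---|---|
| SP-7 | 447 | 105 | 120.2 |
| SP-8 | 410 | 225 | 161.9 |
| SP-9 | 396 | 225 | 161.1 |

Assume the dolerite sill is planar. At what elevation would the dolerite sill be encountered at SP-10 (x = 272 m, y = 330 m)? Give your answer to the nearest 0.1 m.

192.4 m

Two edge vectors: SP-7→SP-8 = (-37, 120, 41.7), SP-7→SP-9 = (-51, 120, 40.9).
Normal n = (SP-7→SP-8) × (SP-7→SP-9) = (-96, -613.4, 1680).
So ∂z/∂x = −n_x/n_z = 0.05714 and ∂z/∂y = −n_y/n_z = 0.36512.
Intercept c from SP-7: 120.2 − 25.54 − 38.34 = 56.32.
At (272, 330): z = 15.5 + 120.5 + 56.32 = 192.4 m.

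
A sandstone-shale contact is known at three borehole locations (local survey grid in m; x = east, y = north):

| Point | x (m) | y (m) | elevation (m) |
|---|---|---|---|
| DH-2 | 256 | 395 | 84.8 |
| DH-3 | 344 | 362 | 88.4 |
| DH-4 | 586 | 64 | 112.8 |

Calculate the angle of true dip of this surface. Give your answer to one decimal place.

Let the plane be z = a·x + b·y + c.
DH-3−DH-2: 88a − 33b = 3.6;  DH-4−DH-2: 330a − 331b = 28.
Solving gives a = 0.01467, b = −0.06996.
Gradient magnitude |∇z| = √(a² + b²) = √(0.00022 + 0.00489) = 0.07149.
True dip = arctan(0.07149) = 4.1°, dipping toward NNW (azimuth ≈ 348°).

4.1°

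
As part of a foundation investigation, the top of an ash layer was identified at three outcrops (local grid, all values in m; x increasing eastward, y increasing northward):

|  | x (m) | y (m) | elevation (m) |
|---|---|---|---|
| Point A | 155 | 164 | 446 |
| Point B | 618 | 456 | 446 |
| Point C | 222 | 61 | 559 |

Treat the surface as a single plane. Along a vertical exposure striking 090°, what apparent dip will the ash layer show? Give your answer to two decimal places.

Two edge vectors: Point A→Point B = (463, 292, 0), Point A→Point C = (67, -103, 113).
Normal n = (Point A→Point B) × (Point A→Point C) = (32996, -52319, -67253).
So ∂z/∂x = −n_x/n_z = 0.49062 and ∂z/∂y = −n_y/n_z = −0.77794.
Unit vector along 090° is (sin 90°, cos 90°) = (1.0000, 0.0000).
Slope in that direction = a·(1.0000) + b·(0.0000) = 0.49062.
Apparent dip = arctan|0.49062| = 26.13° (true dip is 42.6°, so apparent ≤ true as expected).

26.13°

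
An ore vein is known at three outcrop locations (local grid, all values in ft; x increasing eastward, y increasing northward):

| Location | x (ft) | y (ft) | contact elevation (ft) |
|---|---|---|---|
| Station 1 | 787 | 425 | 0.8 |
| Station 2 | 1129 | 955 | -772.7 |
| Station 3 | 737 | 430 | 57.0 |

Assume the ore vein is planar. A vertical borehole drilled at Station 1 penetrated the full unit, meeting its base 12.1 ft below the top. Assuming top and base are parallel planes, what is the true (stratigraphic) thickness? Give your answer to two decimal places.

Two edge vectors: Station 1→Station 2 = (342, 530, -773.5), Station 1→Station 3 = (-50, 5, 56.2).
Normal n = (Station 1→Station 2) × (Station 1→Station 3) = (33653.5, 19454.6, 28210).
So ∂z/∂x = −n_x/n_z = −1.19296 and ∂z/∂y = −n_y/n_z = −0.68963.
|∇z| = √(a²+b²) = 1.37795, so dip δ = arctan(1.37795) = 54.03°.
True thickness = vertical thickness × cos δ = 12.1 × cos 54.03° = 7.11 ft.

7.11 ft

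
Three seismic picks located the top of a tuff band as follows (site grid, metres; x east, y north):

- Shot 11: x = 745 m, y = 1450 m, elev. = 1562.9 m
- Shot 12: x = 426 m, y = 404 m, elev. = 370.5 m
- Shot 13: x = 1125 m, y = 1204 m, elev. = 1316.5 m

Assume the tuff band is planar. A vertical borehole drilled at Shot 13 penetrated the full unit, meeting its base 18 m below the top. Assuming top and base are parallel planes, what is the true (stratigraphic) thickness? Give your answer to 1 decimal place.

Two edge vectors: Shot 11→Shot 12 = (-319, -1046, -1192.4), Shot 11→Shot 13 = (380, -246, -246.4).
Normal n = (Shot 11→Shot 12) × (Shot 11→Shot 13) = (-35596, -531713.6, 475954).
So ∂z/∂x = −n_x/n_z = 0.07479 and ∂z/∂y = −n_y/n_z = 1.11715.
|∇z| = √(a²+b²) = 1.11965, so dip δ = arctan(1.11965) = 48.23°.
True thickness = vertical thickness × cos δ = 18 × cos 48.23° = 12.0 m.

12.0 m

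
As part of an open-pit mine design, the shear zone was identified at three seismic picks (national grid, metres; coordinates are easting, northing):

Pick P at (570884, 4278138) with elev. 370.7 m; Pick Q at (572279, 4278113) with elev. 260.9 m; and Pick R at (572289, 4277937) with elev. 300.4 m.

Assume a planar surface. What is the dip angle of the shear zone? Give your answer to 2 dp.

Two edge vectors: Pick P→Pick Q = (1395, -25, -109.8), Pick P→Pick R = (1405, -201, -70.3).
Normal n = (Pick P→Pick Q) × (Pick P→Pick R) = (-20312.3, -56200.5, -245270).
So ∂z/∂easting = −n_x/n_z = −0.08282 and ∂z/∂northing = −n_y/n_z = −0.22914.
Gradient magnitude |∇z| = √(a² + b²) = √(0.00686 + 0.05250) = 0.24364.
True dip = arctan(0.24364) = 13.69°, dipping toward NNE (azimuth ≈ 020°).

13.69°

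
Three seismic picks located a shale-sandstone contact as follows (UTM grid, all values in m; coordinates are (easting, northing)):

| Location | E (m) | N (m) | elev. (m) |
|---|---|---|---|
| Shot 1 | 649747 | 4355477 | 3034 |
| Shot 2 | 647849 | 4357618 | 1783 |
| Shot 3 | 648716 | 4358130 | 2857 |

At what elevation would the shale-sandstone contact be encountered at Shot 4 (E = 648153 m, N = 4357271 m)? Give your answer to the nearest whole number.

1982 m

Let the plane be z = a·E + b·N + c.
Shot 2−Shot 1: −1898a + 2141b = −1251;  Shot 3−Shot 1: −1031a + 2653b = −177.
Solving gives a = 1.03957641, b = 0.33727979.
Then c = 3034 − a·649747 − b·4355477 = −2141442.02.
At (648153, 4357271): z = 673804.6 + 1469619.4 − 2141442.02 = 1982.0 m.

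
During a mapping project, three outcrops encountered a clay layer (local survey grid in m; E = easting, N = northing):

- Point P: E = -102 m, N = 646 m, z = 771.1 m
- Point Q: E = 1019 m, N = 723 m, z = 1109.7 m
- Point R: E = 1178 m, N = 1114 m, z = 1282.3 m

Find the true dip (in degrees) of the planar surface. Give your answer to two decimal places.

23.31°

Two edge vectors: Point P→Point Q = (1121, 77, 338.6), Point P→Point R = (1280, 468, 511.2).
Normal n = (Point P→Point Q) × (Point P→Point R) = (-119102.4, -139647.2, 426068).
So ∂z/∂E = −n_x/n_z = 0.27954 and ∂z/∂N = −n_y/n_z = 0.32776.
Gradient magnitude |∇z| = √(a² + b²) = √(0.07814 + 0.10743) = 0.43077.
True dip = arctan(0.43077) = 23.31°, dipping toward SW (azimuth ≈ 220°).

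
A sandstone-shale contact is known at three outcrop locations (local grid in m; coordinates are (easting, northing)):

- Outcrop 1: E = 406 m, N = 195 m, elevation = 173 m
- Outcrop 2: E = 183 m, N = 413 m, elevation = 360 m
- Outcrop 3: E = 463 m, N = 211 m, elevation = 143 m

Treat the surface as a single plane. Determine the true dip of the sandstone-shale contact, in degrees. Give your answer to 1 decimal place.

Two edge vectors: Outcrop 1→Outcrop 2 = (-223, 218, 187), Outcrop 1→Outcrop 3 = (57, 16, -30).
Normal n = (Outcrop 1→Outcrop 2) × (Outcrop 1→Outcrop 3) = (-9532, 3969, -15994).
So ∂z/∂E = −n_x/n_z = −0.59597 and ∂z/∂N = −n_y/n_z = 0.24816.
Gradient magnitude |∇z| = √(a² + b²) = √(0.35518 + 0.06158) = 0.64557.
True dip = arctan(0.64557) = 32.8°, dipping toward ESE (azimuth ≈ 113°).

32.8°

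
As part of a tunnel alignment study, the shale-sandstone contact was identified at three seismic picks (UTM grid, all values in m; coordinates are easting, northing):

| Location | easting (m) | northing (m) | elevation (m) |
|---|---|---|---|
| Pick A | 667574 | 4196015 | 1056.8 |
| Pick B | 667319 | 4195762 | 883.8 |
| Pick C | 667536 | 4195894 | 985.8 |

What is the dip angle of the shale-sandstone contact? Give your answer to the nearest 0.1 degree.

Let the plane be z = a·easting + b·northing + c.
Pick B−Pick A: −255a − 253b = −173;  Pick C−Pick A: −38a − 121b = −71.
Solving gives a = 0.13982, b = 0.54287.
Gradient magnitude |∇z| = √(a² + b²) = √(0.01955 + 0.29470) = 0.56058.
True dip = arctan(0.56058) = 29.3°, dipping toward SSW (azimuth ≈ 194°).

29.3°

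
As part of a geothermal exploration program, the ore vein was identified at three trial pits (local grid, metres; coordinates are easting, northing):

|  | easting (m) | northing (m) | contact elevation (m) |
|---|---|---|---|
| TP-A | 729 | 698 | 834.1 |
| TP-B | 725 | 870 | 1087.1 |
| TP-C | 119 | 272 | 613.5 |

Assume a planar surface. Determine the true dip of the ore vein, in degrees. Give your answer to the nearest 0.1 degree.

Let the plane be z = a·easting + b·northing + c.
TP-B−TP-A: −4a + 172b = 253;  TP-C−TP-A: −610a − 426b = −220.6.
Solving gives a = −0.65496, b = 1.45570.
Gradient magnitude |∇z| = √(a² + b²) = √(0.42898 + 2.11906) = 1.59626.
True dip = arctan(1.59626) = 57.9°, dipping toward SSE (azimuth ≈ 156°).

57.9°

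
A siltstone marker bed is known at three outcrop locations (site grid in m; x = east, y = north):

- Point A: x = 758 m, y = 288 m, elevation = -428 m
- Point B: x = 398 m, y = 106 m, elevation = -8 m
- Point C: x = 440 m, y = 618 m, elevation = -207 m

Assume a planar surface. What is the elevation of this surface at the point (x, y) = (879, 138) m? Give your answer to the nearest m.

-505 m

Let the plane be z = a·x + b·y + c.
Point B−Point A: −360a − 182b = 420;  Point C−Point A: −318a + 330b = 221.
Solving gives a = −1.01215, b = −0.30564.
Then c = -428 − a·758 − b·288 = 427.23.
At (879, 138): z = −889.7 − 42.2 + 427.23 = -504.6 m.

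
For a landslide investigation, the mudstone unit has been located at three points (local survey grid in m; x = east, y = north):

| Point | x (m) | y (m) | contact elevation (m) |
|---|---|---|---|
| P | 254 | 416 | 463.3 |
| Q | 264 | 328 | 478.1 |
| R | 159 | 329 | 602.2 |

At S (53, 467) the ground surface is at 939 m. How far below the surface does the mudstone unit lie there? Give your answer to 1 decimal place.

Let the plane be z = a·x + b·y + c.
Q−P: 10a − 88b = 14.8;  R−P: −95a − 87b = 138.9.
Solving gives a = −1.18479, b = −0.30282.
Then c = 463.3 − a·254 − b·416 = 890.21.
At (53, 467): z_contact = −62.79 − 141.42 + 890.21 = 686.00 m.
Depth below ground = 939 − 686.00 = 253.0 m.

253.0 m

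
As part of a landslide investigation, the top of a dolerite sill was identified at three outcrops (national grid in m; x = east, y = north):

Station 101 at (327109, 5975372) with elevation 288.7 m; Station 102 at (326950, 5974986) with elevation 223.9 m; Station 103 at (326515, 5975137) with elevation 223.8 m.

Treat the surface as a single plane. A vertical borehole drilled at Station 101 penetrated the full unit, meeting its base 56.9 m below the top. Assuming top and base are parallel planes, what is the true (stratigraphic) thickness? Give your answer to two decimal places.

Let the plane be z = a·x + b·y + c.
Station 102−Station 101: −159a − 386b = −64.8;  Station 103−Station 101: −594a − 235b = −64.9.
Solving gives a = 0.05119, b = 0.14679.
|∇z| = √(a²+b²) = 0.15546, so dip δ = arctan(0.15546) = 8.84°.
True thickness = vertical thickness × cos δ = 56.9 × cos 8.84° = 56.22 m.

56.22 m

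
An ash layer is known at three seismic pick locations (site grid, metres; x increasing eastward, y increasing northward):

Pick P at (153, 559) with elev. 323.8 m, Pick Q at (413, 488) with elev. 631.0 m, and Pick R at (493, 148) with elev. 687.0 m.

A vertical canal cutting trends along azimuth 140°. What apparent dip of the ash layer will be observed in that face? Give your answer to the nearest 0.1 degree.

34.5°

Two edge vectors: Pick P→Pick Q = (260, -71, 307.2), Pick P→Pick R = (340, -411, 363.2).
Normal n = (Pick P→Pick Q) × (Pick P→Pick R) = (100472, 10016, -82720).
So ∂z/∂x = −n_x/n_z = 1.21460 and ∂z/∂y = −n_y/n_z = 0.12108.
Unit vector along 140° is (sin 140°, cos 140°) = (0.6428, -0.7660).
Slope in that direction = a·(0.6428) + b·(-0.7660) = 0.68798.
Apparent dip = arctan|0.68798| = 34.5° (true dip is 50.7°, so apparent ≤ true as expected).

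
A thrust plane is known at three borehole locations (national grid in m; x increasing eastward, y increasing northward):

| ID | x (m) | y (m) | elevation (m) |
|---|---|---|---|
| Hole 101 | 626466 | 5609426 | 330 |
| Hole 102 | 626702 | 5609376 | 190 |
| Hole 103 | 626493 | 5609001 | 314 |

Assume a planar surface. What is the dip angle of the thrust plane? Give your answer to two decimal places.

30.68°

Let the plane be z = a·x + b·y + c.
Hole 102−Hole 101: 236a − 50b = −140;  Hole 103−Hole 101: 27a − 425b = −16.
Solving gives a = −0.59323, b = −0.00004.
Gradient magnitude |∇z| = √(a² + b²) = √(0.35192 + 0.00000) = 0.59323.
True dip = arctan(0.59323) = 30.68°, dipping toward E (azimuth ≈ 090°).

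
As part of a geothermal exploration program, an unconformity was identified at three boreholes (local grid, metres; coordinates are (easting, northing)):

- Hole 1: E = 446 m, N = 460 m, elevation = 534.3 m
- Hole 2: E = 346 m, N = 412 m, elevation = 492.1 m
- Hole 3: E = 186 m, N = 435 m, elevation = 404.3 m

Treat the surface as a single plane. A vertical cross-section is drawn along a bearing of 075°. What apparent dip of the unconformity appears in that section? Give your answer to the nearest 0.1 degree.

Two edge vectors: Hole 1→Hole 2 = (-100, -48, -42.2), Hole 1→Hole 3 = (-260, -25, -130).
Normal n = (Hole 1→Hole 2) × (Hole 1→Hole 3) = (5185, -2028, -9980).
So ∂z/∂E = −n_x/n_z = 0.51954 and ∂z/∂N = −n_y/n_z = −0.20321.
Unit vector along 075° is (sin 75°, cos 75°) = (0.9659, 0.2588).
Slope in that direction = a·(0.9659) + b·(0.2588) = 0.44924.
Apparent dip = arctan|0.44924| = 24.2° (true dip is 29.2°, so apparent ≤ true as expected).

24.2°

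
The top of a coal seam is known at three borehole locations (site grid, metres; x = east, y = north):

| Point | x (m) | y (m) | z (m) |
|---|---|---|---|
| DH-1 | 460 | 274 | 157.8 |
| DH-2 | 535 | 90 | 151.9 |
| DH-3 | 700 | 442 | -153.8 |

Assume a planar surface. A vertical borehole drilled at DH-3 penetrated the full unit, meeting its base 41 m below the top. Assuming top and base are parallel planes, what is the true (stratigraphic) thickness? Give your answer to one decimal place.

27.6 m

Two edge vectors: DH-1→DH-2 = (75, -184, -5.9), DH-1→DH-3 = (240, 168, -311.6).
Normal n = (DH-1→DH-2) × (DH-1→DH-3) = (58325.6, 21954, 56760).
So ∂z/∂x = −n_x/n_z = −1.02758 and ∂z/∂y = −n_y/n_z = −0.38679.
|∇z| = √(a²+b²) = 1.09797, so dip δ = arctan(1.09797) = 47.67°.
True thickness = vertical thickness × cos δ = 41 × cos 47.67° = 27.6 m.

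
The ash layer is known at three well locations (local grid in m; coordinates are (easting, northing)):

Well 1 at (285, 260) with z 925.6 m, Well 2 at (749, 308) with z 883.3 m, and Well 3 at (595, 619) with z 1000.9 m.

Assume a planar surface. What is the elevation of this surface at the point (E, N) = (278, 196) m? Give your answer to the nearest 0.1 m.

906.2 m

Two edge vectors: Well 1→Well 2 = (464, 48, -42.3), Well 1→Well 3 = (310, 359, 75.3).
Normal n = (Well 1→Well 2) × (Well 1→Well 3) = (18800.1, -48052.2, 151696).
So ∂z/∂E = −n_x/n_z = −0.12393 and ∂z/∂N = −n_y/n_z = 0.31677.
Intercept c from Well 1: 925.6 + 35.32 − 82.36 = 878.56.
At (278, 196): z = −34.5 + 62.1 + 878.56 = 906.2 m.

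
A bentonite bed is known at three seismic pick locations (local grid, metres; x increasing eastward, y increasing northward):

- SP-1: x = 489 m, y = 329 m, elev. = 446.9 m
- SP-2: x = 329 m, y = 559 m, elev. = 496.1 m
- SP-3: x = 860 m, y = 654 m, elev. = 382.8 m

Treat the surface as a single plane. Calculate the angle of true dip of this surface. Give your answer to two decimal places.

Two edge vectors: SP-1→SP-2 = (-160, 230, 49.2), SP-1→SP-3 = (371, 325, -64.1).
Normal n = (SP-1→SP-2) × (SP-1→SP-3) = (-30733, 7997.2, -137330).
So ∂z/∂x = −n_x/n_z = −0.22379 and ∂z/∂y = −n_y/n_z = 0.05823.
Gradient magnitude |∇z| = √(a² + b²) = √(0.05008 + 0.00339) = 0.23124.
True dip = arctan(0.23124) = 13.02°, dipping toward ESE (azimuth ≈ 105°).

13.02°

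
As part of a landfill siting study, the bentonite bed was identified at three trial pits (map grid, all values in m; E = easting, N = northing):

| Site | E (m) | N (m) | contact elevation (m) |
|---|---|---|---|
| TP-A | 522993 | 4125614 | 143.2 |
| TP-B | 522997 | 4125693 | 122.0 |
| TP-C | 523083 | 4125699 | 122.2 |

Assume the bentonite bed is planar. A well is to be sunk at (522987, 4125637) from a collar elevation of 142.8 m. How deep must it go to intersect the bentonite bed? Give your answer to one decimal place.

Let the plane be z = a·E + b·N + c.
TP-B−TP-A: 4a + 79b = −21.2;  TP-C−TP-A: 90a + 85b = −21.
Solving gives a = 0.021122600, b = −0.269423929.
Then c = 143.2 − a·522993 − b·4125614 = 1100635.36.
At (522987, 4125637): z_contact = 11046.85 − 1111545.33 + 1100635.36 = 136.88 m.
Depth below ground = 142.8 − 136.88 = 5.9 m.

5.9 m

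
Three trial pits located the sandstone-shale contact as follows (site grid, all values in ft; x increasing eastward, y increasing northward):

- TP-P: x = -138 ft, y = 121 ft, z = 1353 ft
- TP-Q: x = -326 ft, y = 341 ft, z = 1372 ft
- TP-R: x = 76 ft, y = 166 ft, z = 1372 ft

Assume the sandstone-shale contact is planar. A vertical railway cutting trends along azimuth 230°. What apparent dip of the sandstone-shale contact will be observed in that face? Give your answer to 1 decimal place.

Two edge vectors: TP-P→TP-Q = (-188, 220, 19), TP-P→TP-R = (214, 45, 19).
Normal n = (TP-P→TP-Q) × (TP-P→TP-R) = (3325, 7638, -55540).
So ∂z/∂x = −n_x/n_z = 0.05987 and ∂z/∂y = −n_y/n_z = 0.13752.
Unit vector along 230° is (sin 230°, cos 230°) = (-0.7660, -0.6428).
Slope in that direction = a·(-0.7660) + b·(-0.6428) = −0.13426.
Apparent dip = arctan|0.13426| = 7.6° (true dip is 8.5°, so apparent ≤ true as expected).

7.6°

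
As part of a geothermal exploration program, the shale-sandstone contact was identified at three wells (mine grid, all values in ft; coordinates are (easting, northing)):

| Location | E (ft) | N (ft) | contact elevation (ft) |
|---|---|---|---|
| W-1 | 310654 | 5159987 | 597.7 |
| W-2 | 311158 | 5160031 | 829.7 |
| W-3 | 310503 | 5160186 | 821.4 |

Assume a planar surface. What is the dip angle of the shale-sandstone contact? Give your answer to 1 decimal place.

54.9°

Two edge vectors: W-1→W-2 = (504, 44, 232), W-1→W-3 = (-151, 199, 223.7).
Normal n = (W-1→W-2) × (W-1→W-3) = (-36325.2, -147776.8, 106940).
So ∂z/∂E = −n_x/n_z = 0.33968 and ∂z/∂N = −n_y/n_z = 1.38187.
Gradient magnitude |∇z| = √(a² + b²) = √(0.11538 + 1.90955) = 1.42300.
True dip = arctan(1.42300) = 54.9°, dipping toward SSW (azimuth ≈ 194°).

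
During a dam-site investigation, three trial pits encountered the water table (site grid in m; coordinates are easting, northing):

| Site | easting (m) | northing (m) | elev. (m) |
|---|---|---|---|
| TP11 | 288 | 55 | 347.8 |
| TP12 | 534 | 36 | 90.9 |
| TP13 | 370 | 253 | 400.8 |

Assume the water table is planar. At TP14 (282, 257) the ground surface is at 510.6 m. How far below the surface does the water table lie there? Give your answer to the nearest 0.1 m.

19.8 m

Let the plane be z = a·easting + b·northing + c.
TP12−TP11: 246a − 19b = −256.9;  TP13−TP11: 82a + 198b = 53.
Solving gives a = −0.99191, b = 0.67847.
Then c = 347.8 − a·288 − b·55 = 596.15.
At (282, 257): z_contact = −279.72 + 174.37 + 596.15 = 490.80 m.
Depth below ground = 510.6 − 490.80 = 19.8 m.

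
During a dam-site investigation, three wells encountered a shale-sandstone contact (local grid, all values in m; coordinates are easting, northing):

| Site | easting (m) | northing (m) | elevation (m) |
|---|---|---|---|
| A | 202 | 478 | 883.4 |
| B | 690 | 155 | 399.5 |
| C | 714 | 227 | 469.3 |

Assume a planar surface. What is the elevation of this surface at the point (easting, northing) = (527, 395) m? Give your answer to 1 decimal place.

701.8 m

Let the plane be z = a·easting + b·northing + c.
B−A: 488a − 323b = −483.9;  C−A: 512a − 251b = −414.1.
Solving gives a = −0.28669, b = 1.06501.
Then c = 883.4 − a·202 − b·478 = 432.24.
At (527, 395): z = −151.1 + 420.7 + 432.24 = 701.8 m.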